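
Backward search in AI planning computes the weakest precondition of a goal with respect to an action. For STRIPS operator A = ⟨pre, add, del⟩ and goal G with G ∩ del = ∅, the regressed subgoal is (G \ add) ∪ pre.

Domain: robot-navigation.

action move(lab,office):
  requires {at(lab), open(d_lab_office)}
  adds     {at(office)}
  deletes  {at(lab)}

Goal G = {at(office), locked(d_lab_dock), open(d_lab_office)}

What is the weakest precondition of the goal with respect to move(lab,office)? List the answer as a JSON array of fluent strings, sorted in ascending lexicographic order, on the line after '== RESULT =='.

Regress:
  G ∩ del = {}  (empty — regression defined)
  G \ add = {at(office), locked(d_lab_dock), open(d_lab_office)} \ {at(office)} = {locked(d_lab_dock), open(d_lab_office)}
  ∪ pre   = {locked(d_lab_dock), open(d_lab_office)} ∪ {at(lab), open(d_lab_office)}
          = {at(lab), locked(d_lab_dock), open(d_lab_office)}

== RESULT ==
["at(lab)", "locked(d_lab_dock)", "open(d_lab_office)"]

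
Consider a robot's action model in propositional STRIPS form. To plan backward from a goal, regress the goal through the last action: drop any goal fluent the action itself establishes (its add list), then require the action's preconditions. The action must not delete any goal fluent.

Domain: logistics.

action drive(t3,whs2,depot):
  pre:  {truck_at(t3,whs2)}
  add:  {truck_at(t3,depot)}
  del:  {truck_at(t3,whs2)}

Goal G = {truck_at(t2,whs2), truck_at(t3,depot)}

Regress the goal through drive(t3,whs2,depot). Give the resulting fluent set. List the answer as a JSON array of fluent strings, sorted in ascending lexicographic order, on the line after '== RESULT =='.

Compute (G \ add) ∪ pre:
  G ∩ del = {}  (empty — regression defined)
  G \ add = {truck_at(t2,whs2), truck_at(t3,depot)} \ {truck_at(t3,depot)} = {truck_at(t2,whs2)}
  ∪ pre   = {truck_at(t2,whs2)} ∪ {truck_at(t3,whs2)}
          = {truck_at(t2,whs2), truck_at(t3,whs2)}

== RESULT ==
["truck_at(t2,whs2)", "truck_at(t3,whs2)"]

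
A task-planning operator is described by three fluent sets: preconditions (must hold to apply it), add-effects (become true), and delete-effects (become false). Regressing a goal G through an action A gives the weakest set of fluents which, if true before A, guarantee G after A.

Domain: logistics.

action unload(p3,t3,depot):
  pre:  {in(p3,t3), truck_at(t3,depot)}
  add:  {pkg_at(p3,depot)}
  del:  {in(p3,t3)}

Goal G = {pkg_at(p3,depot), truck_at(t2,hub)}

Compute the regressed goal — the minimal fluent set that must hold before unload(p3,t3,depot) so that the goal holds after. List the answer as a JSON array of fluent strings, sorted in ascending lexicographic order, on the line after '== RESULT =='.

Regress:
  G ∩ del = {}  (empty — regression defined)
  G \ add = {pkg_at(p3,depot), truck_at(t2,hub)} \ {pkg_at(p3,depot)} = {truck_at(t2,hub)}
  ∪ pre   = {truck_at(t2,hub)} ∪ {in(p3,t3), truck_at(t3,depot)}
          = {in(p3,t3), truck_at(t2,hub), truck_at(t3,depot)}

== RESULT ==
["in(p3,t3)", "truck_at(t2,hub)", "truck_at(t3,depot)"]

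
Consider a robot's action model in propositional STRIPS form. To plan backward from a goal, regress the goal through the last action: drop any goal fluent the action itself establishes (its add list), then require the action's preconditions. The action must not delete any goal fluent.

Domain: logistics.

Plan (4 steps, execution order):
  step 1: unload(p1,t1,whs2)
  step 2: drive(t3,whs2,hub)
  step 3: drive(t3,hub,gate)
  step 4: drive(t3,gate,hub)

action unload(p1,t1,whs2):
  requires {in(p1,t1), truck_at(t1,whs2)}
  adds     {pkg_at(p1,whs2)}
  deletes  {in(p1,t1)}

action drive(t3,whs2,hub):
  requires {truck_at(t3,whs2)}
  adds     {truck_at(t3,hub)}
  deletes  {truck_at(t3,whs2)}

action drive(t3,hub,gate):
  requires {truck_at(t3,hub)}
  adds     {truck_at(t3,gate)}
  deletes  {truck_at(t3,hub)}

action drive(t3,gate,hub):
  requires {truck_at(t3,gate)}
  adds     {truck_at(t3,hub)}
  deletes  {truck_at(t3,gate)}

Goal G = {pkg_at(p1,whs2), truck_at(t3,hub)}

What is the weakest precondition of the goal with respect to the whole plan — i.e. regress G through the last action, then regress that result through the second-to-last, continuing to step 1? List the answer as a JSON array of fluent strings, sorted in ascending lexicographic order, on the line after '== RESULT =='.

Regress step by step:
  through step 4 (drive(t3,gate,hub)): drop {truck_at(t3,hub)}, keep {pkg_at(p1,whs2)}, require {truck_at(t3,gate)}
    → {pkg_at(p1,whs2), truck_at(t3,gate)}
  through step 3 (drive(t3,hub,gate)): drop {truck_at(t3,gate)}, keep {pkg_at(p1,whs2)}, require {truck_at(t3,hub)}
    → {pkg_at(p1,whs2), truck_at(t3,hub)}
  through step 2 (drive(t3,whs2,hub)): drop {truck_at(t3,hub)}, keep {pkg_at(p1,whs2)}, require {truck_at(t3,whs2)}
    → {pkg_at(p1,whs2), truck_at(t3,whs2)}
  through step 1 (unload(p1,t1,whs2)): drop {pkg_at(p1,whs2)}, keep {truck_at(t3,whs2)}, require {in(p1,t1), truck_at(t1,whs2)}
    → {in(p1,t1), truck_at(t1,whs2), truck_at(t3,whs2)}

== RESULT ==
["in(p1,t1)", "truck_at(t1,whs2)", "truck_at(t3,whs2)"]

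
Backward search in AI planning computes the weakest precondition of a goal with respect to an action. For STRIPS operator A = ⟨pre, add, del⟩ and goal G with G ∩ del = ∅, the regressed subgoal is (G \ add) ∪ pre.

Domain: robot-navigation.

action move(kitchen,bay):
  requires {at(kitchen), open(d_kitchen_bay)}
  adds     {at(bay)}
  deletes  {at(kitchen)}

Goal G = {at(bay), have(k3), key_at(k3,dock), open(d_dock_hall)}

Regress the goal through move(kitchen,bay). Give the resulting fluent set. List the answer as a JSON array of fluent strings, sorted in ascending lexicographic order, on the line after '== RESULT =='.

Regress:
  G ∩ del = {}  (empty — regression defined)
  G \ add = {at(bay), have(k3), key_at(k3,dock), open(d_dock_hall)} \ {at(bay)} = {have(k3), key_at(k3,dock), open(d_dock_hall)}
  ∪ pre   = {have(k3), key_at(k3,dock), open(d_dock_hall)} ∪ {at(kitchen), open(d_kitchen_bay)}
          = {at(kitchen), have(k3), key_at(k3,dock), open(d_dock_hall), open(d_kitchen_bay)}

== RESULT ==
["at(kitchen)", "have(k3)", "key_at(k3,dock)", "open(d_dock_hall)", "open(d_kitchen_bay)"]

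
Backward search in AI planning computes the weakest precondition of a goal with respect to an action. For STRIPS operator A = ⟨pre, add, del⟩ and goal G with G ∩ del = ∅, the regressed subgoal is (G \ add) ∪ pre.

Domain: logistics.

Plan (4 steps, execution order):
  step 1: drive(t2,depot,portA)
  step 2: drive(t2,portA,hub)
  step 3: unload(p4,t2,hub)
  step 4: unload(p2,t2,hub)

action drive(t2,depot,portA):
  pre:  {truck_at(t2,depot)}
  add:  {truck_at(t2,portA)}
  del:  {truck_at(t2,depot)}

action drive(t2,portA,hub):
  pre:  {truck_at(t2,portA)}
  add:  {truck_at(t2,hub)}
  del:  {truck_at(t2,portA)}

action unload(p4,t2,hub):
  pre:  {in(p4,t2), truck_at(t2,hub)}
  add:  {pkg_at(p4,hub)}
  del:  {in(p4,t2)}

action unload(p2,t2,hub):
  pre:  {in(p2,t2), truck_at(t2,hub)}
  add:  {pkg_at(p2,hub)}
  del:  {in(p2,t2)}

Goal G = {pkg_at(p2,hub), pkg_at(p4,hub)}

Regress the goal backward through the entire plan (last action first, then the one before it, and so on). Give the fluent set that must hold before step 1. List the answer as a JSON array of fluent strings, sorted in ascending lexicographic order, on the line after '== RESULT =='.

Regress step by step:
  through step 4 (unload(p2,t2,hub)): drop {pkg_at(p2,hub)}, keep {pkg_at(p4,hub)}, require {in(p2,t2), truck_at(t2,hub)}
    → {in(p2,t2), pkg_at(p4,hub), truck_at(t2,hub)}
  through step 3 (unload(p4,t2,hub)): drop {pkg_at(p4,hub)}, keep {in(p2,t2), truck_at(t2,hub)}, require {in(p4,t2), truck_at(t2,hub)}
    → {in(p2,t2), in(p4,t2), truck_at(t2,hub)}
  through step 2 (drive(t2,portA,hub)): drop {truck_at(t2,hub)}, keep {in(p2,t2), in(p4,t2)}, require {truck_at(t2,portA)}
    → {in(p2,t2), in(p4,t2), truck_at(t2,portA)}
  through step 1 (drive(t2,depot,portA)): drop {truck_at(t2,portA)}, keep {in(p2,t2), in(p4,t2)}, require {truck_at(t2,depot)}
    → {in(p2,t2), in(p4,t2), truck_at(t2,depot)}

== RESULT ==
["in(p2,t2)", "in(p4,t2)", "truck_at(t2,depot)"]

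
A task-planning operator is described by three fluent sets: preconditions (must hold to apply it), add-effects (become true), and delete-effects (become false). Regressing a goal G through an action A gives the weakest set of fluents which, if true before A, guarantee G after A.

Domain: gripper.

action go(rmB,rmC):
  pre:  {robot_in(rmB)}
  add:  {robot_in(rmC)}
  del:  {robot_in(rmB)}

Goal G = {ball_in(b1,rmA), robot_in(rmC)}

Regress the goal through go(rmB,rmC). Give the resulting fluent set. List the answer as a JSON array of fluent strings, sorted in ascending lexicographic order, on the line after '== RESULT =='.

Regress:
  G ∩ del = {}  (empty — regression defined)
  G \ add = {ball_in(b1,rmA), robot_in(rmC)} \ {robot_in(rmC)} = {ball_in(b1,rmA)}
  ∪ pre   = {ball_in(b1,rmA)} ∪ {robot_in(rmB)}
          = {ball_in(b1,rmA), robot_in(rmB)}

== RESULT ==
["ball_in(b1,rmA)", "robot_in(rmB)"]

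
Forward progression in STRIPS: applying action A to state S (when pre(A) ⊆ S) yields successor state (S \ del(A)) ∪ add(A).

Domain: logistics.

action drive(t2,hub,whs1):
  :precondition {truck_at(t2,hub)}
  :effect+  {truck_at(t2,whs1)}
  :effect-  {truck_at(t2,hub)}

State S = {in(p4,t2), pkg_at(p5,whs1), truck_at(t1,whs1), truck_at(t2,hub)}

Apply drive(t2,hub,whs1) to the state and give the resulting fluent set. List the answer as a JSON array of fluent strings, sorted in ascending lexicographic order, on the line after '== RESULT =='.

Progress:
  pre ⊆ S: {truck_at(t2,hub)} ⊆ S  — applicable
  S \ del = {in(p4,t2), pkg_at(p5,whs1), truck_at(t1,whs1)}
  ∪ add   = {in(p4,t2), pkg_at(p5,whs1), truck_at(t1,whs1), truck_at(t2,whs1)}

== RESULT ==
["in(p4,t2)", "pkg_at(p5,whs1)", "truck_at(t1,whs1)", "truck_at(t2,whs1)"]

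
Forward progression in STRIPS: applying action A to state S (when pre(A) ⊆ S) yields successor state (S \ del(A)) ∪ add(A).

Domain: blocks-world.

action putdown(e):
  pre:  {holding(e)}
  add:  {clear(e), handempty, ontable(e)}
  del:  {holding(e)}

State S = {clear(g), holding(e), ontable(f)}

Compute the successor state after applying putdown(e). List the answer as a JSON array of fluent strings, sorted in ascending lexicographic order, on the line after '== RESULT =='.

Compute (S \ del) ∪ add:
  pre ⊆ S: {holding(e)} ⊆ S  — applicable
  S \ del = {clear(g), ontable(f)}
  ∪ add   = {clear(e), clear(g), handempty, ontable(e), ontable(f)}

== RESULT ==
["clear(e)", "clear(g)", "handempty", "ontable(e)", "ontable(f)"]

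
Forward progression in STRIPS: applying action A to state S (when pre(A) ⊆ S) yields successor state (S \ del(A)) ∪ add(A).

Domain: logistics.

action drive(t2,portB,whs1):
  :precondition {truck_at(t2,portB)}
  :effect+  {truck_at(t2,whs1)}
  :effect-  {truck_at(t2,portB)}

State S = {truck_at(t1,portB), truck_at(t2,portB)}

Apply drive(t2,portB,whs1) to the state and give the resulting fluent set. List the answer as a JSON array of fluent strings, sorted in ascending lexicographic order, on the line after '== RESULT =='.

Progress:
  pre ⊆ S: {truck_at(t2,portB)} ⊆ S  — applicable
  S \ del = {truck_at(t1,portB)}
  ∪ add   = {truck_at(t1,portB), truck_at(t2,whs1)}

== RESULT ==
["truck_at(t1,portB)", "truck_at(t2,whs1)"]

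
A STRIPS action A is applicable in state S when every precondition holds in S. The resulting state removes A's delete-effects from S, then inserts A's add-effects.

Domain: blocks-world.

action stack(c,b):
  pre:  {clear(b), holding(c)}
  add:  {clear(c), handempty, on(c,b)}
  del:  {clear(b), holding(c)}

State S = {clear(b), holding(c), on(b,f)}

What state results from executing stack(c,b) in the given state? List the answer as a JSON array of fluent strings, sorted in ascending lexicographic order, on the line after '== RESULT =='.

Progress:
  pre ⊆ S: {clear(b), holding(c)} ⊆ S  — applicable
  S \ del = {on(b,f)}
  ∪ add   = {clear(c), handempty, on(b,f), on(c,b)}

== RESULT ==
["clear(c)", "handempty", "on(b,f)", "on(c,b)"]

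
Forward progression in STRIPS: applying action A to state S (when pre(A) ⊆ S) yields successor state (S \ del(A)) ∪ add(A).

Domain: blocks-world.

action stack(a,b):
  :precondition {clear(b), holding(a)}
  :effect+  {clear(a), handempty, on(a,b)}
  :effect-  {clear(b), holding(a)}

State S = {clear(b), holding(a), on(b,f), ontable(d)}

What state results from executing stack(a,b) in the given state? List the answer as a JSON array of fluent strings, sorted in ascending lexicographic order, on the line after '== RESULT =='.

Progress:
  pre ⊆ S: {clear(b), holding(a)} ⊆ S  — applicable
  S \ del = {on(b,f), ontable(d)}
  ∪ add   = {clear(a), handempty, on(a,b), on(b,f), ontable(d)}

== RESULT ==
["clear(a)", "handempty", "on(a,b)", "on(b,f)", "ontable(d)"]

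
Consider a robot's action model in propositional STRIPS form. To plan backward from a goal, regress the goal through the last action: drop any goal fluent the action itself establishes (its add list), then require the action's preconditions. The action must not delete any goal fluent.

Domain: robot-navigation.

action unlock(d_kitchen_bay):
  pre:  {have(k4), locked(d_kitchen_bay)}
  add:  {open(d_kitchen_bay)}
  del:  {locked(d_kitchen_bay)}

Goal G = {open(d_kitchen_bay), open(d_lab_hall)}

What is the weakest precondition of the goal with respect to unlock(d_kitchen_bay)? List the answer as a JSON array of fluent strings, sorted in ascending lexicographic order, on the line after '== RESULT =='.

Regress:
  G ∩ del = {}  (empty — regression defined)
  G \ add = {open(d_kitchen_bay), open(d_lab_hall)} \ {open(d_kitchen_bay)} = {open(d_lab_hall)}
  ∪ pre   = {open(d_lab_hall)} ∪ {have(k4), locked(d_kitchen_bay)}
          = {have(k4), locked(d_kitchen_bay), open(d_lab_hall)}

== RESULT ==
["have(k4)", "locked(d_kitchen_bay)", "open(d_lab_hall)"]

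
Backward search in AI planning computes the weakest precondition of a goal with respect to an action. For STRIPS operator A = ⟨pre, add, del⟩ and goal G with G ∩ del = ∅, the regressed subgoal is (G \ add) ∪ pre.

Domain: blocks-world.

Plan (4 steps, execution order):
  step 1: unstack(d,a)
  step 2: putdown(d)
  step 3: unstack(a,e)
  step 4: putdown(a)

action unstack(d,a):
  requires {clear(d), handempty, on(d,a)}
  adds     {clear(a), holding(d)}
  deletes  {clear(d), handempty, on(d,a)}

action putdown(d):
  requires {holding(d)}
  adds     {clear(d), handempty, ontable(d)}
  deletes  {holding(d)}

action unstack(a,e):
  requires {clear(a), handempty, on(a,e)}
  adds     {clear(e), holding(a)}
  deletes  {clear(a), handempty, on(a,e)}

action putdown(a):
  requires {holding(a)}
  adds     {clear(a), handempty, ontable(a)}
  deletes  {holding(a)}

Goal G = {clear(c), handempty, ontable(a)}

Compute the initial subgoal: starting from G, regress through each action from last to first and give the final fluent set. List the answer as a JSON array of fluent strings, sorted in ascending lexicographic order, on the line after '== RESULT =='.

Regress step by step:
  through step 4 (putdown(a)): drop {handempty, ontable(a)}, keep {clear(c)}, require {holding(a)}
    → {clear(c), holding(a)}
  through step 3 (unstack(a,e)): drop {holding(a)}, keep {clear(c)}, require {clear(a), handempty, on(a,e)}
    → {clear(a), clear(c), handempty, on(a,e)}
  through step 2 (putdown(d)): drop {handempty}, keep {clear(a), clear(c), on(a,e)}, require {holding(d)}
    → {clear(a), clear(c), holding(d), on(a,e)}
  through step 1 (unstack(d,a)): drop {clear(a), holding(d)}, keep {clear(c), on(a,e)}, require {clear(d), handempty, on(d,a)}
    → {clear(c), clear(d), handempty, on(a,e), on(d,a)}

== RESULT ==
["clear(c)", "clear(d)", "handempty", "on(a,e)", "on(d,a)"]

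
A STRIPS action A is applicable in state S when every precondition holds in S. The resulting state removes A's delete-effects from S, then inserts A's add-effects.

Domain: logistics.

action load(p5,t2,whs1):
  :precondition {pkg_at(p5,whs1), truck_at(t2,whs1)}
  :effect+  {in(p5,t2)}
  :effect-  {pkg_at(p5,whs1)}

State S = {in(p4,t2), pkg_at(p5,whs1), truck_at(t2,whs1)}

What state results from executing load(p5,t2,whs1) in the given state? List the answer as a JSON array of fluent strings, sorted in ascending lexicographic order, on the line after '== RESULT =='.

Compute (S \ del) ∪ add:
  pre ⊆ S: {pkg_at(p5,whs1), truck_at(t2,whs1)} ⊆ S  — applicable
  S \ del = {in(p4,t2), truck_at(t2,whs1)}
  ∪ add   = {in(p4,t2), in(p5,t2), truck_at(t2,whs1)}

== RESULT ==
["in(p4,t2)", "in(p5,t2)", "truck_at(t2,whs1)"]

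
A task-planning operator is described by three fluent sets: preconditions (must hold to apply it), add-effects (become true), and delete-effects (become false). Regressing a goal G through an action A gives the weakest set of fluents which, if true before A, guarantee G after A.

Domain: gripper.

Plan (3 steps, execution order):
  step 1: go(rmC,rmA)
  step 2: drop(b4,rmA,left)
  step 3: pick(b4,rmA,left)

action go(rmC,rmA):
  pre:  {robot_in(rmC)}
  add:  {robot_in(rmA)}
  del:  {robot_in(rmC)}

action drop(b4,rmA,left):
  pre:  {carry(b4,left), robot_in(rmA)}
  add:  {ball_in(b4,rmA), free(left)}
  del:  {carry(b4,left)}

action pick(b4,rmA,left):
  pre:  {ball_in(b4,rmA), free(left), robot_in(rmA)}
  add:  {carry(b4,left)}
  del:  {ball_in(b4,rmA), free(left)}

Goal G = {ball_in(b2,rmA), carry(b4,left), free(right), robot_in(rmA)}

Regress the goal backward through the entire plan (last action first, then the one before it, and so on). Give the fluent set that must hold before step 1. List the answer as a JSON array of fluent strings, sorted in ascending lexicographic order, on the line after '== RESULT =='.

Work backward from the goal:
  through step 3 (pick(b4,rmA,left)): drop {carry(b4,left)}, keep {ball_in(b2,rmA), free(right), robot_in(rmA)}, require {ball_in(b4,rmA), free(left), robot_in(rmA)}
    → {ball_in(b2,rmA), ball_in(b4,rmA), free(left), free(right), robot_in(rmA)}
  through step 2 (drop(b4,rmA,left)): drop {ball_in(b4,rmA), free(left)}, keep {ball_in(b2,rmA), free(right), robot_in(rmA)}, require {carry(b4,left), robot_in(rmA)}
    → {ball_in(b2,rmA), carry(b4,left), free(right), robot_in(rmA)}
  through step 1 (go(rmC,rmA)): drop {robot_in(rmA)}, keep {ball_in(b2,rmA), carry(b4,left), free(right)}, require {robot_in(rmC)}
    → {ball_in(b2,rmA), carry(b4,left), free(right), robot_in(rmC)}

== RESULT ==
["ball_in(b2,rmA)", "carry(b4,left)", "free(right)", "robot_in(rmC)"]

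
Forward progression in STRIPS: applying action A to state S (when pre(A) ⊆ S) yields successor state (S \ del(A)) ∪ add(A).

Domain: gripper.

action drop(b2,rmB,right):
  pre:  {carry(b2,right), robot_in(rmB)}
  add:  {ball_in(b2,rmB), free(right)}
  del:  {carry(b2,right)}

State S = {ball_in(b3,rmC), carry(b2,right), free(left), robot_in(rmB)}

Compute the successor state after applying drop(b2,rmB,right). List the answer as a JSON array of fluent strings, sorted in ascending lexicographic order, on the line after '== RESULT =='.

Compute (S \ del) ∪ add:
  pre ⊆ S: {carry(b2,right), robot_in(rmB)} ⊆ S  — applicable
  S \ del = {ball_in(b3,rmC), free(left), robot_in(rmB)}
  ∪ add   = {ball_in(b2,rmB), ball_in(b3,rmC), free(left), free(right), robot_in(rmB)}

== RESULT ==
["ball_in(b2,rmB)", "ball_in(b3,rmC)", "free(left)", "free(right)", "robot_in(rmB)"]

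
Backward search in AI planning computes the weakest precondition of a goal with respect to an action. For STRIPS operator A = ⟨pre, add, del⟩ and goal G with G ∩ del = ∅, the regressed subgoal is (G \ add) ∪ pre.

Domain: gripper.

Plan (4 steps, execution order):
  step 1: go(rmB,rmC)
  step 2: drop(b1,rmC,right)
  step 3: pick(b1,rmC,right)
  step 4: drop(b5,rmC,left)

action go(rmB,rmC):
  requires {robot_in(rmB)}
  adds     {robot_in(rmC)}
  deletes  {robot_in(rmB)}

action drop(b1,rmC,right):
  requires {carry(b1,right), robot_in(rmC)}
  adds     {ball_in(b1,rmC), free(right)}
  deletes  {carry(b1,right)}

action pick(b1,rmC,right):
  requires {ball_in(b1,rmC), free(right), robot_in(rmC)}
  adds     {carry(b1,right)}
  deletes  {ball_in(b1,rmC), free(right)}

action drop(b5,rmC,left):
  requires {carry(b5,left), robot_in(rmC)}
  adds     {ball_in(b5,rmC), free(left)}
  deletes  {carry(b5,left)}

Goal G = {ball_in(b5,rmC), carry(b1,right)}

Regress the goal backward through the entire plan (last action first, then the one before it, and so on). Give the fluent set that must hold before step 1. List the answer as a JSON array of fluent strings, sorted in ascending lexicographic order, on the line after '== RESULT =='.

Work backward from the goal:
  through step 4 (drop(b5,rmC,left)): drop {ball_in(b5,rmC)}, keep {carry(b1,right)}, require {carry(b5,left), robot_in(rmC)}
    → {carry(b1,right), carry(b5,left), robot_in(rmC)}
  through step 3 (pick(b1,rmC,right)): drop {carry(b1,right)}, keep {carry(b5,left), robot_in(rmC)}, require {ball_in(b1,rmC), free(right), robot_in(rmC)}
    → {ball_in(b1,rmC), carry(b5,left), free(right), robot_in(rmC)}
  through step 2 (drop(b1,rmC,right)): drop {ball_in(b1,rmC), free(right)}, keep {carry(b5,left), robot_in(rmC)}, require {carry(b1,right), robot_in(rmC)}
    → {carry(b1,right), carry(b5,left), robot_in(rmC)}
  through step 1 (go(rmB,rmC)): drop {robot_in(rmC)}, keep {carry(b1,right), carry(b5,left)}, require {robot_in(rmB)}
    → {carry(b1,right), carry(b5,left), robot_in(rmB)}

== RESULT ==
["carry(b1,right)", "carry(b5,left)", "robot_in(rmB)"]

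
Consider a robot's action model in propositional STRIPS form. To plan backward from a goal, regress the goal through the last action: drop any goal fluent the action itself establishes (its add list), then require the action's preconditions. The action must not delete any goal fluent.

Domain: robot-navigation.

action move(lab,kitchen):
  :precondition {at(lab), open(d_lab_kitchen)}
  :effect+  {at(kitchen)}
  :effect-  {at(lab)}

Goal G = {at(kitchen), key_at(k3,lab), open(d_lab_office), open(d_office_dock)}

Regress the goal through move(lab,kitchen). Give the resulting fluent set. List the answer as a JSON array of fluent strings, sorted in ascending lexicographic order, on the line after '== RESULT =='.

Regress:
  G ∩ del = {}  (empty — regression defined)
  G \ add = {at(kitchen), key_at(k3,lab), open(d_lab_office), open(d_office_dock)} \ {at(kitchen)} = {key_at(k3,lab), open(d_lab_office), open(d_office_dock)}
  ∪ pre   = {key_at(k3,lab), open(d_lab_office), open(d_office_dock)} ∪ {at(lab), open(d_lab_kitchen)}
          = {at(lab), key_at(k3,lab), open(d_lab_kitchen), open(d_lab_office), open(d_office_dock)}

== RESULT ==
["at(lab)", "key_at(k3,lab)", "open(d_lab_kitchen)", "open(d_lab_office)", "open(d_office_dock)"]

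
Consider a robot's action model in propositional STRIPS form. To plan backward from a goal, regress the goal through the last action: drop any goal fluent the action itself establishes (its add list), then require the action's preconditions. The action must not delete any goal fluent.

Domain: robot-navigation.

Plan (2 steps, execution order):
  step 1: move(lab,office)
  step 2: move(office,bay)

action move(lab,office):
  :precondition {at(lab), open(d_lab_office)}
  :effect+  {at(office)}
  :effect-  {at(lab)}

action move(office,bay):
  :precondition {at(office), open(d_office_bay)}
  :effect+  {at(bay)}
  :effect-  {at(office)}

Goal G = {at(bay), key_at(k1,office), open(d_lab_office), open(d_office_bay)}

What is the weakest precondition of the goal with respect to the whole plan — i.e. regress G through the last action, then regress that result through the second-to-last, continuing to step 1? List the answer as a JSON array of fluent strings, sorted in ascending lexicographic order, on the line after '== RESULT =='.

Work backward from the goal:
  through step 2 (move(office,bay)): drop {at(bay)}, keep {key_at(k1,office), open(d_lab_office), open(d_office_bay)}, require {at(office), open(d_office_bay)}
    → {at(office), key_at(k1,office), open(d_lab_office), open(d_office_bay)}
  through step 1 (move(lab,office)): drop {at(office)}, keep {key_at(k1,office), open(d_lab_office), open(d_office_bay)}, require {at(lab), open(d_lab_office)}
    → {at(lab), key_at(k1,office), open(d_lab_office), open(d_office_bay)}

== RESULT ==
["at(lab)", "key_at(k1,office)", "open(d_lab_office)", "open(d_office_bay)"]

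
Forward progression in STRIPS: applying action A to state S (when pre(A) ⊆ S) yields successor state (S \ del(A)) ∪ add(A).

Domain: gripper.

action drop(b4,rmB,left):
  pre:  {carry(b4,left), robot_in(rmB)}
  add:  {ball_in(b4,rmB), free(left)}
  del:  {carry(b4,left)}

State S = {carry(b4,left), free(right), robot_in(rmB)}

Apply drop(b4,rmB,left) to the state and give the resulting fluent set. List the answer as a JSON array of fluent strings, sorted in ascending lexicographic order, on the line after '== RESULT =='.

Progress:
  pre ⊆ S: {carry(b4,left), robot_in(rmB)} ⊆ S  — applicable
  S \ del = {free(right), robot_in(rmB)}
  ∪ add   = {ball_in(b4,rmB), free(left), free(right), robot_in(rmB)}

== RESULT ==
["ball_in(b4,rmB)", "free(left)", "free(right)", "robot_in(rmB)"]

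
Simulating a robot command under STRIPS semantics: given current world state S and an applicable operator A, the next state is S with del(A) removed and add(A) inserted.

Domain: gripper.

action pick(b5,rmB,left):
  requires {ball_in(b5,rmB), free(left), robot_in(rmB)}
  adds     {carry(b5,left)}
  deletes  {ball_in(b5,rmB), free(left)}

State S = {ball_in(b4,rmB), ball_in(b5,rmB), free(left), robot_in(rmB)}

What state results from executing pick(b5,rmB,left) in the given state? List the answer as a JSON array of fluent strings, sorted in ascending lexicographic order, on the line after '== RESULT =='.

Progress:
  pre ⊆ S: {ball_in(b5,rmB), free(left), robot_in(rmB)} ⊆ S  — applicable
  S \ del = {ball_in(b4,rmB), robot_in(rmB)}
  ∪ add   = {ball_in(b4,rmB), carry(b5,left), robot_in(rmB)}

== RESULT ==
["ball_in(b4,rmB)", "carry(b5,left)", "robot_in(rmB)"]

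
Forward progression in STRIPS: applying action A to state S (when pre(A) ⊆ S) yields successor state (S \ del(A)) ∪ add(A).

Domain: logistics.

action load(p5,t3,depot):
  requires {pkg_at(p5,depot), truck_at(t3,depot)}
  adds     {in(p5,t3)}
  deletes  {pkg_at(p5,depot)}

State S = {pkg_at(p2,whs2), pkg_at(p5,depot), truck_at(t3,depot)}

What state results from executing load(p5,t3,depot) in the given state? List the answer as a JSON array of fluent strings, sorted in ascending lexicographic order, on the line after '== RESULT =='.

Compute (S \ del) ∪ add:
  pre ⊆ S: {pkg_at(p5,depot), truck_at(t3,depot)} ⊆ S  — applicable
  S \ del = {pkg_at(p2,whs2), truck_at(t3,depot)}
  ∪ add   = {in(p5,t3), pkg_at(p2,whs2), truck_at(t3,depot)}

== RESULT ==
["in(p5,t3)", "pkg_at(p2,whs2)", "truck_at(t3,depot)"]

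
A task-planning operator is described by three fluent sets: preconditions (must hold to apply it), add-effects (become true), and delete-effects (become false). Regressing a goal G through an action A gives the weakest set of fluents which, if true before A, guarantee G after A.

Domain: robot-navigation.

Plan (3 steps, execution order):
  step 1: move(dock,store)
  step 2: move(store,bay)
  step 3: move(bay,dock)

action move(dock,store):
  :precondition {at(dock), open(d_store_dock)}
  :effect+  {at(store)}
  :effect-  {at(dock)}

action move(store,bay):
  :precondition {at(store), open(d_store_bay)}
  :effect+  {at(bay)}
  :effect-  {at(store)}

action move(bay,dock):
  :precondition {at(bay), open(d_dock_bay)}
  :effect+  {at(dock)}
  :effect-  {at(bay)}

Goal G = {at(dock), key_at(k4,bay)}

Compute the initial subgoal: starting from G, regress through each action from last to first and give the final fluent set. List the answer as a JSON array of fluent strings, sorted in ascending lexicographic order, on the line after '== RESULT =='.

Work backward from the goal:
  through step 3 (move(bay,dock)): drop {at(dock)}, keep {key_at(k4,bay)}, require {at(bay), open(d_dock_bay)}
    → {at(bay), key_at(k4,bay), open(d_dock_bay)}
  through step 2 (move(store,bay)): drop {at(bay)}, keep {key_at(k4,bay), open(d_dock_bay)}, require {at(store), open(d_store_bay)}
    → {at(store), key_at(k4,bay), open(d_dock_bay), open(d_store_bay)}
  through step 1 (move(dock,store)): drop {at(store)}, keep {key_at(k4,bay), open(d_dock_bay), open(d_store_bay)}, require {at(dock), open(d_store_dock)}
    → {at(dock), key_at(k4,bay), open(d_dock_bay), open(d_store_bay), open(d_store_dock)}

== RESULT ==
["at(dock)", "key_at(k4,bay)", "open(d_dock_bay)", "open(d_store_bay)", "open(d_store_dock)"]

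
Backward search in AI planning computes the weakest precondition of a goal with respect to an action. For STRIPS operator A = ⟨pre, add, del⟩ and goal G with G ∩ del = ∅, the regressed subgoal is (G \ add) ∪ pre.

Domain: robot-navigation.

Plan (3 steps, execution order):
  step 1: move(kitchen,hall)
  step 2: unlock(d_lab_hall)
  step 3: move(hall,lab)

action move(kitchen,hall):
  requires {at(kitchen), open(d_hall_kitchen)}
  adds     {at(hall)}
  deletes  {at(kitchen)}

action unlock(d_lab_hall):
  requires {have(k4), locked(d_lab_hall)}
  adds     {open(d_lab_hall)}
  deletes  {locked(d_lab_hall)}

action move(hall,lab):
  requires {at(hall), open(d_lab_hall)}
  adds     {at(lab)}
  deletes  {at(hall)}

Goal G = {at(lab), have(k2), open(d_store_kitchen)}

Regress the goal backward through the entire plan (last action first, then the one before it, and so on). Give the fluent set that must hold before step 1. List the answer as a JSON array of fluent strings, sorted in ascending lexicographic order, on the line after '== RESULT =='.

Work backward from the goal:
  through step 3 (move(hall,lab)): drop {at(lab)}, keep {have(k2), open(d_store_kitchen)}, require {at(hall), open(d_lab_hall)}
    → {at(hall), have(k2), open(d_lab_hall), open(d_store_kitchen)}
  through step 2 (unlock(d_lab_hall)): drop {open(d_lab_hall)}, keep {at(hall), have(k2), open(d_store_kitchen)}, require {have(k4), locked(d_lab_hall)}
    → {at(hall), have(k2), have(k4), locked(d_lab_hall), open(d_store_kitchen)}
  through step 1 (move(kitchen,hall)): drop {at(hall)}, keep {have(k2), have(k4), locked(d_lab_hall), open(d_store_kitchen)}, require {at(kitchen), open(d_hall_kitchen)}
    → {at(kitchen), have(k2), have(k4), locked(d_lab_hall), open(d_hall_kitchen), open(d_store_kitchen)}

== RESULT ==
["at(kitchen)", "have(k2)", "have(k4)", "locked(d_lab_hall)", "open(d_hall_kitchen)", "open(d_store_kitchen)"]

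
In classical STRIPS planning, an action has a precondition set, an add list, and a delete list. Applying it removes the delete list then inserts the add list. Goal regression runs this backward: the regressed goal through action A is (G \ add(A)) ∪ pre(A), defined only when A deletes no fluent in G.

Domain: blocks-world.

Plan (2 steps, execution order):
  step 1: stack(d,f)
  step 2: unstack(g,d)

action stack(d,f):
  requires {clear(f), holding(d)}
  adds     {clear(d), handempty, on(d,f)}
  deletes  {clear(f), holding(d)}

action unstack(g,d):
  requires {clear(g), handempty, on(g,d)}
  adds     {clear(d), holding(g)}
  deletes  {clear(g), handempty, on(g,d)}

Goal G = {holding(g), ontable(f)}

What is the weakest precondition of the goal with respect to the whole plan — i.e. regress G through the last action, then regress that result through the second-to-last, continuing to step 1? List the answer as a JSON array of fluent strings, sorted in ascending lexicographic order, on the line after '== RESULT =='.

Work backward from the goal:
  through step 2 (unstack(g,d)): drop {holding(g)}, keep {ontable(f)}, require {clear(g), handempty, on(g,d)}
    → {clear(g), handempty, on(g,d), ontable(f)}
  through step 1 (stack(d,f)): drop {handempty}, keep {clear(g), on(g,d), ontable(f)}, require {clear(f), holding(d)}
    → {clear(f), clear(g), holding(d), on(g,d), ontable(f)}

== RESULT ==
["clear(f)", "clear(g)", "holding(d)", "on(g,d)", "ontable(f)"]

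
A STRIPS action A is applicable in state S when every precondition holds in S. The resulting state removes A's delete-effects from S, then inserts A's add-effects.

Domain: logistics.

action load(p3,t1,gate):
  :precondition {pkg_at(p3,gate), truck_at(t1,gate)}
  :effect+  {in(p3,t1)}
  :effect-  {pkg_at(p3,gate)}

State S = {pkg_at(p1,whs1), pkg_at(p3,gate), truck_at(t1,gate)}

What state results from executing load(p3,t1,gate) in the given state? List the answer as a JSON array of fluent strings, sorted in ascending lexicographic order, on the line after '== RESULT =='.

Compute (S \ del) ∪ add:
  pre ⊆ S: {pkg_at(p3,gate), truck_at(t1,gate)} ⊆ S  — applicable
  S \ del = {pkg_at(p1,whs1), truck_at(t1,gate)}
  ∪ add   = {in(p3,t1), pkg_at(p1,whs1), truck_at(t1,gate)}

== RESULT ==
["in(p3,t1)", "pkg_at(p1,whs1)", "truck_at(t1,gate)"]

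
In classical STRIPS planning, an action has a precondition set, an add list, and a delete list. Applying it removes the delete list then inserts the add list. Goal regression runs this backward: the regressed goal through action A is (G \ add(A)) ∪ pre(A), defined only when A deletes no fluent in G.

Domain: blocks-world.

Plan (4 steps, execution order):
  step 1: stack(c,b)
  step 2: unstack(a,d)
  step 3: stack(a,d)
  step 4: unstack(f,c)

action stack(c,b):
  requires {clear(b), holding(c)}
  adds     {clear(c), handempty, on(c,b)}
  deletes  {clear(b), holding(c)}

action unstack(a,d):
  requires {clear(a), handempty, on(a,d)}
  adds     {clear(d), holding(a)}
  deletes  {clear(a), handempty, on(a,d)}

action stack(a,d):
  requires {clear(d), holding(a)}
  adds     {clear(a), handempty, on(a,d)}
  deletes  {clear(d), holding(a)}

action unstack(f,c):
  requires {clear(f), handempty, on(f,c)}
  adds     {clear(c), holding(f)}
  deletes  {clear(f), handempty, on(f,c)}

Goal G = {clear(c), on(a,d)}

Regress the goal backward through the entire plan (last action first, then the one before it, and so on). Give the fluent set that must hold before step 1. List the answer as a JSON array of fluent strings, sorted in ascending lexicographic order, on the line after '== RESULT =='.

Work backward from the goal:
  through step 4 (unstack(f,c)): drop {clear(c)}, keep {on(a,d)}, require {clear(f), handempty, on(f,c)}
    → {clear(f), handempty, on(a,d), on(f,c)}
  through step 3 (stack(a,d)): drop {handempty, on(a,d)}, keep {clear(f), on(f,c)}, require {clear(d), holding(a)}
    → {clear(d), clear(f), holding(a), on(f,c)}
  through step 2 (unstack(a,d)): drop {clear(d), holding(a)}, keep {clear(f), on(f,c)}, require {clear(a), handempty, on(a,d)}
    → {clear(a), clear(f), handempty, on(a,d), on(f,c)}
  through step 1 (stack(c,b)): drop {handempty}, keep {clear(a), clear(f), on(a,d), on(f,c)}, require {clear(b), holding(c)}
    → {clear(a), clear(b), clear(f), holding(c), on(a,d), on(f,c)}

== RESULT ==
["clear(a)", "clear(b)", "clear(f)", "holding(c)", "on(a,d)", "on(f,c)"]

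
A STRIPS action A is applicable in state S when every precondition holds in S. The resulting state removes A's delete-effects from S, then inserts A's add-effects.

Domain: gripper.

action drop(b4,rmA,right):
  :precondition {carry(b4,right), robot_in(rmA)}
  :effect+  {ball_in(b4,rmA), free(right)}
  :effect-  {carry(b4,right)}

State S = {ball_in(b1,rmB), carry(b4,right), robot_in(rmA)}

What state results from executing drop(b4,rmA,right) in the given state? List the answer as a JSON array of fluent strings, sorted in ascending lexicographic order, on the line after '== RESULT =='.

Compute (S \ del) ∪ add:
  pre ⊆ S: {carry(b4,right), robot_in(rmA)} ⊆ S  — applicable
  S \ del = {ball_in(b1,rmB), robot_in(rmA)}
  ∪ add   = {ball_in(b1,rmB), ball_in(b4,rmA), free(right), robot_in(rmA)}

== RESULT ==
["ball_in(b1,rmB)", "ball_in(b4,rmA)", "free(right)", "robot_in(rmA)"]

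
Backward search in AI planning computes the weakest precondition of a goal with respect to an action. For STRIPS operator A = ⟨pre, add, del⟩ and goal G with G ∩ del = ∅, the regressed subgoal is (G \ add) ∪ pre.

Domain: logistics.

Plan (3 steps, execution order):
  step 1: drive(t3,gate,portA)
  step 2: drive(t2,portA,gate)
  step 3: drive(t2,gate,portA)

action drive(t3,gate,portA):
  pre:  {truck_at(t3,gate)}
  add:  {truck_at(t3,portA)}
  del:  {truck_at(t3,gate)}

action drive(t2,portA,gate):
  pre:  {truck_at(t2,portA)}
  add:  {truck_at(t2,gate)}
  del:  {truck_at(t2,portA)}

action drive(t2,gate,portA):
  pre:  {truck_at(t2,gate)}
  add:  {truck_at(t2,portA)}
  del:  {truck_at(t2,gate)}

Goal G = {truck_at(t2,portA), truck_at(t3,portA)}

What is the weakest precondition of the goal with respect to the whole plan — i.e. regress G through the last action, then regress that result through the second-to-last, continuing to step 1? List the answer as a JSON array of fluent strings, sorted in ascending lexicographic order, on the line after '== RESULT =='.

Work backward from the goal:
  through step 3 (drive(t2,gate,portA)): drop {truck_at(t2,portA)}, keep {truck_at(t3,portA)}, require {truck_at(t2,gate)}
    → {truck_at(t2,gate), truck_at(t3,portA)}
  through step 2 (drive(t2,portA,gate)): drop {truck_at(t2,gate)}, keep {truck_at(t3,portA)}, require {truck_at(t2,portA)}
    → {truck_at(t2,portA), truck_at(t3,portA)}
  through step 1 (drive(t3,gate,portA)): drop {truck_at(t3,portA)}, keep {truck_at(t2,portA)}, require {truck_at(t3,gate)}
    → {truck_at(t2,portA), truck_at(t3,gate)}

== RESULT ==
["truck_at(t2,portA)", "truck_at(t3,gate)"]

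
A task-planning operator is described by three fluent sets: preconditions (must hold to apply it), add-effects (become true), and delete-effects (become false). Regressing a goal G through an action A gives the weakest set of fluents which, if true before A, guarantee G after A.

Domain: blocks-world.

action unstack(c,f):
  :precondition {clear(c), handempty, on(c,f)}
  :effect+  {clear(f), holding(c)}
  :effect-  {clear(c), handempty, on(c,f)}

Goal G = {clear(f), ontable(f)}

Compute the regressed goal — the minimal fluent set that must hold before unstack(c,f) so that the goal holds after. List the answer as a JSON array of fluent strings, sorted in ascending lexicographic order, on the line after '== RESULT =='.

Regress:
  G ∩ del = {}  (empty — regression defined)
  G \ add = {clear(f), ontable(f)} \ {clear(f), holding(c)} = {ontable(f)}
  ∪ pre   = {ontable(f)} ∪ {clear(c), handempty, on(c,f)}
          = {clear(c), handempty, on(c,f), ontable(f)}

== RESULT ==
["clear(c)", "handempty", "on(c,f)", "ontable(f)"]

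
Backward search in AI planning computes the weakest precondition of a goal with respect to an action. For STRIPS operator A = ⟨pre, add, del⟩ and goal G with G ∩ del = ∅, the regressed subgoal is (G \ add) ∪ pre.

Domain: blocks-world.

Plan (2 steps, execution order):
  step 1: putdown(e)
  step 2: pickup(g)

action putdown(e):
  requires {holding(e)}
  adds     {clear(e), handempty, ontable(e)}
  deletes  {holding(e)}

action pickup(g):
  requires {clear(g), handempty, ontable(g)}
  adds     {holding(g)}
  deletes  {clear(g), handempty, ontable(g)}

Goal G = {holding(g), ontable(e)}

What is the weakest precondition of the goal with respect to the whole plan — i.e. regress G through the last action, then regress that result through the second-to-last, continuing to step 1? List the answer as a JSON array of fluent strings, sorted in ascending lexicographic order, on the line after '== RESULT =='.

Regress step by step:
  through step 2 (pickup(g)): drop {holding(g)}, keep {ontable(e)}, require {clear(g), handempty, ontable(g)}
    → {clear(g), handempty, ontable(e), ontable(g)}
  through step 1 (putdown(e)): drop {handempty, ontable(e)}, keep {clear(g), ontable(g)}, require {holding(e)}
    → {clear(g), holding(e), ontable(g)}

== RESULT ==
["clear(g)", "holding(e)", "ontable(g)"]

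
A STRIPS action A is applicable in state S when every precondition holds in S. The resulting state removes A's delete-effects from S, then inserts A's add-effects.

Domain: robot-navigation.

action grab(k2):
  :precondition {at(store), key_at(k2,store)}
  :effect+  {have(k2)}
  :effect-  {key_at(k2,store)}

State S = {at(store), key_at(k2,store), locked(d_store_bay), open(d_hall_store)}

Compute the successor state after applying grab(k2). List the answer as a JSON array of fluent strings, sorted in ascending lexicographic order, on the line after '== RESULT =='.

Compute (S \ del) ∪ add:
  pre ⊆ S: {at(store), key_at(k2,store)} ⊆ S  — applicable
  S \ del = {at(store), locked(d_store_bay), open(d_hall_store)}
  ∪ add   = {at(store), have(k2), locked(d_store_bay), open(d_hall_store)}

== RESULT ==
["at(store)", "have(k2)", "locked(d_store_bay)", "open(d_hall_store)"]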